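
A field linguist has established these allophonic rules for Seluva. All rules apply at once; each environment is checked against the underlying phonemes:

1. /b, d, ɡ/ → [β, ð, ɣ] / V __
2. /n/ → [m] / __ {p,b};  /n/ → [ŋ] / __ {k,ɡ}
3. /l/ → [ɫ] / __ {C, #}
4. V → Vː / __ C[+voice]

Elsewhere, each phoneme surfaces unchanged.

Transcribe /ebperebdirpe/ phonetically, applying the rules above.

[eːβpeːreːβdiːrpe]

/e/ (word-initial) occurs before a voiced consonant → [eː] by rule 4.
Rule 1 applies to /b/ (between /e/ and /p/: immediately after a vowel) → [β].
/p/ (between /b/ and /e/): no rule targets it → [p].
Rule 4 applies to /e/ (between /p/ and /r/: before a voiced consonant) → [eː].
/r/ — not in any rule's target class → [r].
/e/ — between /r/ and /b/, before a voiced consonant — surfaces as [eː] (rule 4).
/b/ — between /e/ and /d/, immediately after a vowel — surfaces as [β] (rule 1).
/d/ — between /b/ and /i/; rule 1 does not apply here → [d].
/i/ — between /d/ and /r/, before a voiced consonant — surfaces as [iː] (rule 4).
/r/ — not in any rule's target class → [r].
/p/ stays [p].
/e/ (word-final) is in the target of rule 4 but the environment (before a voiced consonant) is not met → [e].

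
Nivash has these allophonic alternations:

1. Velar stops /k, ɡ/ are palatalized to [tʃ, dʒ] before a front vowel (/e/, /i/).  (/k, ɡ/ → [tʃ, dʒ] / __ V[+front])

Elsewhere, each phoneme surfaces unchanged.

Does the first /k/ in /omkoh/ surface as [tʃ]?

/k/ — between /m/ and /o/; rule 1 does not apply here → [k].
The actual realization is [k], not [tʃ].

No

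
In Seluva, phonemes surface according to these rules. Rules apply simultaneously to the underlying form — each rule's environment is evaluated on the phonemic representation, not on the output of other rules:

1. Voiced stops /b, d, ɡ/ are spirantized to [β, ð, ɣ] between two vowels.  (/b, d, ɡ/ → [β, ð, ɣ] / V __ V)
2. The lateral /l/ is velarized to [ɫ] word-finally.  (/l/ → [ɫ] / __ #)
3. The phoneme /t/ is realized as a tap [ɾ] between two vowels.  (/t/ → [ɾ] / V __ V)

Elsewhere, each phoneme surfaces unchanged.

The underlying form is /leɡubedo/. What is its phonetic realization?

[leɣuβeðo]

/l/ (word-initial) is in the target of rule 2 but the environment (word-finally) is not met → [l].
/e/ stays [e].
/ɡ/ — between /e/ and /u/, between two vowels — surfaces as [ɣ] (rule 1).
/u/ — not in any rule's target class → [u].
/b/ meets the environment for rule 1 (between two vowels) → [β].
/e/ (between /b/ and /d/): no rule targets it → [e].
/d/ (between /e/ and /o/): between two vowels, so rule 1 applies → [ð].
/o/ (word-final) is unaffected → [o].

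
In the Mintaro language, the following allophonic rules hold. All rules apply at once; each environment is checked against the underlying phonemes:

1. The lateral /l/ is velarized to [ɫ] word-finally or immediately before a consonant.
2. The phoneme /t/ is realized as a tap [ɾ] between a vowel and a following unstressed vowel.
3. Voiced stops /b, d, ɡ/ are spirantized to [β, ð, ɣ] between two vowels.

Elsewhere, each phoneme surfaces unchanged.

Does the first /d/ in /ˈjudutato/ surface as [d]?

/d/ — between /u/ and /u/, between two vowels — surfaces as [ð] (rule 3).
The actual realization is [ð], not [d].

No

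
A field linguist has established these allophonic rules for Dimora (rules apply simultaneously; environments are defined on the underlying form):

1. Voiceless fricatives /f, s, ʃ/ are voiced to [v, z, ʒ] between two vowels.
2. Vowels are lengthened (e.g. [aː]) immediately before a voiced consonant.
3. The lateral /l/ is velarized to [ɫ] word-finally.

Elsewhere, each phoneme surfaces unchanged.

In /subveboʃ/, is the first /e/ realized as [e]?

No

/e/ (between /v/ and /b/) occurs before a voiced consonant → [eː] by rule 2.
The actual realization is [eː], not [e].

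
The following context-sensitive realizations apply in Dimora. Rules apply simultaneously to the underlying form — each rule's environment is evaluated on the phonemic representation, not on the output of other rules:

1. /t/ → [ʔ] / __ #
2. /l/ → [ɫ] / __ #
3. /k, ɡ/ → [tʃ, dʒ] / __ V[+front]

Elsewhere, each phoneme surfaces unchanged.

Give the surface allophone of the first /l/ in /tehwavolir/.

/l/ — between /o/ and /i/; rule 2 does not apply here → [l].

[l]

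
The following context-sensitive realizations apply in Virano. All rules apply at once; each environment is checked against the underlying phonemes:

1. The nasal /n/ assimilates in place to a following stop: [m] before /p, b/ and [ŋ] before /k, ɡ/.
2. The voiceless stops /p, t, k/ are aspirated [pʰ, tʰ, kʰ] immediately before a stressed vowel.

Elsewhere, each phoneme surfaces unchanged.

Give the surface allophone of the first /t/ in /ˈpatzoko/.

[t]

/t/ (between /a/ and /z/) is in the target of rule 2 but the environment (immediately before a stressed vowel) is not met → [t].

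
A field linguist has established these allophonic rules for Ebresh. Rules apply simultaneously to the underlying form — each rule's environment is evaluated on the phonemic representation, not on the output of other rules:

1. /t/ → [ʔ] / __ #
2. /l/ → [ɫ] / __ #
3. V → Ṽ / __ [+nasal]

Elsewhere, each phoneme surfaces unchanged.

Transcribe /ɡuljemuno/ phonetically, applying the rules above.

[ɡuljẽmũno]

/ɡ/ (word-initial): no rule targets it → [ɡ].
/u/ (between /ɡ/ and /l/) is in the target of rule 3 but the environment (before a nasal consonant) is not met → [u].
/l/ — between /u/ and /j/; rule 2 does not apply here → [l].
/j/ (between /l/ and /e/) is unaffected → [j].
/e/ (between /j/ and /m/) occurs before a nasal consonant → [ẽ] by rule 3.
/m/ (between /e/ and /u/) is unaffected → [m].
/u/ — between /m/ and /n/, before a nasal consonant — surfaces as [ũ] (rule 3).
/n/ stays [n].
/o/ (word-final) fails the environment for rule 3, so it stays [o].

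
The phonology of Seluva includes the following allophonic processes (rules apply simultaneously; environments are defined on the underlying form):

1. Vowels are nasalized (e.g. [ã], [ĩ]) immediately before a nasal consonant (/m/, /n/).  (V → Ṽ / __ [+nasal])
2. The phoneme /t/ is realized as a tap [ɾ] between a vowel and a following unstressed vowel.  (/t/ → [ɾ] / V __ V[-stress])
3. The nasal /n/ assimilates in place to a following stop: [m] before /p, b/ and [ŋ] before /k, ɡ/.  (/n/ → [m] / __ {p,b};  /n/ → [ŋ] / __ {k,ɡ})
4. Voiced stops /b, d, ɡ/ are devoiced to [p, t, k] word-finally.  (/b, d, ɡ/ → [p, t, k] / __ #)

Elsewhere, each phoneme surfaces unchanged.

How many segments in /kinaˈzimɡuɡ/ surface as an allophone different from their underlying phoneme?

3

Segments that undergo a rule: /i/ → [ĩ] (rule 1); /i/ → [ĩ] (rule 1); /ɡ/ → [k] (rule 4).
All other segments surface unchanged.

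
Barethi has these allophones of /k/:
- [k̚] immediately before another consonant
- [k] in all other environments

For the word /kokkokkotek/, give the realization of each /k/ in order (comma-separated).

Occurrence 1 (position 1): no conditioning environment matches → elsewhere allophone [k].
Occurrence 2 (position 3): immediately before another consonant → [k̚].
Occurrence 3 (position 4): no conditioning environment matches → elsewhere allophone [k].
Occurrence 4 (position 6): immediately before another consonant → [k̚].
Occurrence 5 (position 7): no conditioning environment matches → elsewhere allophone [k].
Occurrence 6 (position 11): no conditioning environment matches → elsewhere allophone [k].

[k], [k̚], [k], [k̚], [k], [k]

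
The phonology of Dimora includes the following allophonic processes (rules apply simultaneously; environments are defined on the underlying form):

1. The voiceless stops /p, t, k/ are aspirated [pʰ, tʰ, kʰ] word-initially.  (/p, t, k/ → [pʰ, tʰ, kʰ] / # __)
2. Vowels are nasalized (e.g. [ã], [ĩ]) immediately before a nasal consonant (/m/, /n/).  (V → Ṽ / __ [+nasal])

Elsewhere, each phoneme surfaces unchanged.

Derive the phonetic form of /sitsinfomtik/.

/i/ (between /s/ and /t/) is in the target of rule 2 but the environment (before a nasal consonant) is not met → [i].
/t/ (between /i/ and /s/) is in the target of rule 1 but the environment (word-initially) is not met → [t].
/i/ (between /s/ and /n/) occurs before a nasal consonant → [ĩ] by rule 2.
/o/ (between /f/ and /m/): before a nasal consonant, so rule 2 applies → [õ].
/t/ (between /m/ and /i/): rule 1 targets it, but not word-initially → unchanged [t].
/i/ (between /t/ and /k/) fails the environment for rule 2, so it stays [i].
/k/ (word-final) is in the target of rule 1 but the environment (word-initially) is not met → [k].

[sitsĩnfõmtik]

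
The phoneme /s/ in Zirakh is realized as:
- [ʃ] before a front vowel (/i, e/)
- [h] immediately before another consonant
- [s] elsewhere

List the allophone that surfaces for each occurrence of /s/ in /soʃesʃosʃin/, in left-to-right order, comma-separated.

Occurrence 1 (position 1): no conditioning environment matches → elsewhere allophone [s].
Occurrence 2 (position 5): immediately before another consonant → [h].
Occurrence 3 (position 8): immediately before another consonant → [h].

[s], [h], [h]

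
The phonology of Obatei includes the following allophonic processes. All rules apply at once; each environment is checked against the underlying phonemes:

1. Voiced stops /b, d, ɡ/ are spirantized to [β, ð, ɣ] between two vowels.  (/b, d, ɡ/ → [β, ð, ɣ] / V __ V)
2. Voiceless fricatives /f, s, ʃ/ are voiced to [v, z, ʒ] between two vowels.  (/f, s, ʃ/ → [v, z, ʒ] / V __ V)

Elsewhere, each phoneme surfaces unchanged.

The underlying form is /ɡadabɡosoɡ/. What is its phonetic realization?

[ɡaðabɡozoɡ]

/ɡ/ (word-initial): rule 1 targets it, but not between two vowels → unchanged [ɡ].
/a/ — not in any rule's target class → [a].
/d/ meets the environment for rule 1 (between two vowels) → [ð].
/a/ stays [a].
/b/ (between /a/ and /ɡ/): rule 1 targets it, but not between two vowels → unchanged [b].
/ɡ/ (between /b/ and /o/) fails the environment for rule 1, so it stays [ɡ].
/o/ stays [o].
/s/ (between /o/ and /o/): between two vowels, so rule 2 applies → [z].
/o/ (between /s/ and /ɡ/) is unaffected → [o].
/ɡ/ (word-final) is in the target of rule 1 but the environment (between two vowels) is not met → [ɡ].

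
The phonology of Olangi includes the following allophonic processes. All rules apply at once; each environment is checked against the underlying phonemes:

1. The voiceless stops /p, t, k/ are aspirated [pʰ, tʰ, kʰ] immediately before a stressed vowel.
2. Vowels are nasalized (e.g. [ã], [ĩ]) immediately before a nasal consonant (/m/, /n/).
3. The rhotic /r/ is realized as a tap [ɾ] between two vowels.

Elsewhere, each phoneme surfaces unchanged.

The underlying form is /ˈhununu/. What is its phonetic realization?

[ˈhũnũnu]

/h/ (word-initial) is unaffected → [h].
/u/ — between /h/ and /n/, before a nasal consonant — surfaces as [ũ] (rule 2).
/n/ — not in any rule's target class → [n].
/u/ — between /n/ and /n/, before a nasal consonant — surfaces as [ũ] (rule 2).
/n/ (between /u/ and /u/) is unaffected → [n].
/u/ (word-final) fails the environment for rule 2, so it stays [u].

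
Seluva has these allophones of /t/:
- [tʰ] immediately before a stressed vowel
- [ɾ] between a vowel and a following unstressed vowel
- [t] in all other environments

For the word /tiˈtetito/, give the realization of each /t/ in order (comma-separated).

Occurrence 1 (position 1): no conditioning environment matches → elsewhere allophone [t].
Occurrence 2 (position 3): immediately before a stressed vowel → [tʰ].
Occurrence 3 (position 5): between a vowel and an unstressed vowel → [ɾ].
Occurrence 4 (position 7): between a vowel and an unstressed vowel → [ɾ].

[t], [tʰ], [ɾ], [ɾ]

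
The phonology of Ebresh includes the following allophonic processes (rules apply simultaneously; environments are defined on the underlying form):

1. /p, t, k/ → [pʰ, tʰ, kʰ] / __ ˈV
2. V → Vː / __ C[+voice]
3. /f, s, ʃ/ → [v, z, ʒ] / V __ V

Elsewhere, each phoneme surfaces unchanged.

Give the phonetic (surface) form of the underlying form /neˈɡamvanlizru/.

/n/ — not in any rule's target class → [n].
Rule 2 applies to /e/ (between /n/ and /ɡ/: before a voiced consonant) → [eː].
/ɡ/ (between /e/ and /a/) is unaffected → [ɡ].
/a/ — between /ɡ/ and /m/, before a voiced consonant — surfaces as [aː] (rule 2).
/m/ — not in any rule's target class → [m].
/v/ (between /m/ and /a/) is unaffected → [v].
/a/ meets the environment for rule 2 (before a voiced consonant) → [aː].
/n/ — not in any rule's target class → [n].
/l/ (between /n/ and /i/) is unaffected → [l].
/i/ (between /l/ and /z/) occurs before a voiced consonant → [iː] by rule 2.
/z/ stays [z].
/r/ (between /z/ and /u/) is unaffected → [r].
/u/ — word-final; rule 2 does not apply here → [u].

[neːˈɡaːmvaːnliːzru]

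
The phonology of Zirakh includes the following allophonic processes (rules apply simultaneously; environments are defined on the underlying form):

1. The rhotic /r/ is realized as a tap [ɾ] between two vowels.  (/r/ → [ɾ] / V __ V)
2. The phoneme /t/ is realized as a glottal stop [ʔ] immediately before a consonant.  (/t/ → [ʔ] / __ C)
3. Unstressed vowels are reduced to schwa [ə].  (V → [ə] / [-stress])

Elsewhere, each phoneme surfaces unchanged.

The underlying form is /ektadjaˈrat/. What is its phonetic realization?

/e/ meets the environment for rule 3 (in an unstressed syllable) → [ə].
/t/ — between /k/ and /a/; rule 2 does not apply here → [t].
/a/ — between /t/ and /d/, in an unstressed syllable — surfaces as [ə] (rule 3).
Rule 3 applies to /a/ (between /j/ and /r/: in an unstressed syllable) → [ə].
/r/ (between /a/ and /a/): between two vowels, so rule 1 applies → [ɾ].
/a/ — between /r/ and /t/; rule 3 does not apply here → [a].
/t/ (word-final) fails the environment for rule 2, so it stays [t].

[əktədjəˈɾat]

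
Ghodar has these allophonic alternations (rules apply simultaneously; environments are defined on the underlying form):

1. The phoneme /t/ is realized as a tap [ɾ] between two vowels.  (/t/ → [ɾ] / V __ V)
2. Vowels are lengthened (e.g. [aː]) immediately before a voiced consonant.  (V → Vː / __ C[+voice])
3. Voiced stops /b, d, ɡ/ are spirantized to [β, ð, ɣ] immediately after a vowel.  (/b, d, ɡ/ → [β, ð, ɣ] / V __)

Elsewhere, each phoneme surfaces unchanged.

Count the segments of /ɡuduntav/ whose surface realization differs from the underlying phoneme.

4

Segments that undergo a rule: /u/ → [uː] (rule 2); /d/ → [ð] (rule 3); /u/ → [uː] (rule 2); /a/ → [aː] (rule 2).
All other segments surface unchanged.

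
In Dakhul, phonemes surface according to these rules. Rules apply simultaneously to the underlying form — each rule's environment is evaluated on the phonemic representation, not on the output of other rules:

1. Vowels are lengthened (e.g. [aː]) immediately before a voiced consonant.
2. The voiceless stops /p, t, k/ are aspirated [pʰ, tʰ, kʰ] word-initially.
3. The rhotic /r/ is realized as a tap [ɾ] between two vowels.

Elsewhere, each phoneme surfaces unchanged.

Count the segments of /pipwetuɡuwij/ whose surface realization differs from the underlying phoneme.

4

Segments that undergo a rule: /p/ → [pʰ] (rule 2); /u/ → [uː] (rule 1); /u/ → [uː] (rule 1); /i/ → [iː] (rule 1).
All other segments surface unchanged.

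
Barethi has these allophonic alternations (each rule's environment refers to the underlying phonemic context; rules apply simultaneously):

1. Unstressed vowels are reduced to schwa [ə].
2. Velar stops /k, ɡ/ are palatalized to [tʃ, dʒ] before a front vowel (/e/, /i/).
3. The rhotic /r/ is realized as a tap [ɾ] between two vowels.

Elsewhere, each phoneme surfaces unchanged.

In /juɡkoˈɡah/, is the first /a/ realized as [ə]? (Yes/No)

/a/ (between /ɡ/ and /h/) fails the environment for rule 1, so it stays [a].
The actual realization is [a], not [ə].

No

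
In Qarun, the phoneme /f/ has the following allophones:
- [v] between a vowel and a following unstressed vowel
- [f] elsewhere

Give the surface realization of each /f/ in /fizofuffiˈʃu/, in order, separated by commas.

[f], [v], [f], [f]

Occurrence 1 (position 1): no conditioning environment matches → elsewhere allophone [f].
Occurrence 2 (position 5): between a vowel and a following unstressed vowel → [v].
Occurrence 3 (position 7): no conditioning environment matches → elsewhere allophone [f].
Occurrence 4 (position 8): no conditioning environment matches → elsewhere allophone [f].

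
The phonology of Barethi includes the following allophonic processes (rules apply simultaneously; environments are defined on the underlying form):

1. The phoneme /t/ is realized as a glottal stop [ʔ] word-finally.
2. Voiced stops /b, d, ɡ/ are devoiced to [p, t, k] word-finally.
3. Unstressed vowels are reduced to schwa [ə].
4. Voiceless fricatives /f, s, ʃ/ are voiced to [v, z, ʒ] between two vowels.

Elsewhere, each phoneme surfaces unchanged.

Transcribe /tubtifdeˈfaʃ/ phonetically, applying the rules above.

[təbtəfdəˈvaʃ]

/t/ (word-initial) is in the target of rule 1 but the environment (word-finally) is not met → [t].
/u/ (between /t/ and /b/): in an unstressed syllable, so rule 3 applies → [ə].
/b/ (between /u/ and /t/) is in the target of rule 2 but the environment (word-finally) is not met → [b].
/t/ (between /b/ and /i/) is in the target of rule 1 but the environment (word-finally) is not met → [t].
Rule 3 applies to /i/ (between /t/ and /f/: in an unstressed syllable) → [ə].
/f/ — between /i/ and /d/; rule 4 does not apply here → [f].
/d/ (between /f/ and /e/) is in the target of rule 2 but the environment (word-finally) is not met → [d].
/e/ (between /d/ and /f/) occurs in an unstressed syllable → [ə] by rule 3.
/f/ (between /e/ and /a/): between two vowels, so rule 4 applies → [v].
/a/ (between /f/ and /ʃ/): rule 3 targets it, but not in an unstressed syllable → unchanged [a].
/ʃ/ (word-final) fails the environment for rule 4, so it stays [ʃ].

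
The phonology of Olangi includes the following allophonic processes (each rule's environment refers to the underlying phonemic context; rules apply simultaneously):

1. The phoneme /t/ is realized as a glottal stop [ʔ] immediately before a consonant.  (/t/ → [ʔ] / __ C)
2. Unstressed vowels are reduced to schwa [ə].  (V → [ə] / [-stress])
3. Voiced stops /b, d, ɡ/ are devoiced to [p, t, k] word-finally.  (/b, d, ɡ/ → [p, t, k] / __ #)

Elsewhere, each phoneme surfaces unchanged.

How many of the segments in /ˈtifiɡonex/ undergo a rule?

3

Segments that undergo a rule: /i/ → [ə] (rule 2); /o/ → [ə] (rule 2); /e/ → [ə] (rule 2).
All other segments surface unchanged.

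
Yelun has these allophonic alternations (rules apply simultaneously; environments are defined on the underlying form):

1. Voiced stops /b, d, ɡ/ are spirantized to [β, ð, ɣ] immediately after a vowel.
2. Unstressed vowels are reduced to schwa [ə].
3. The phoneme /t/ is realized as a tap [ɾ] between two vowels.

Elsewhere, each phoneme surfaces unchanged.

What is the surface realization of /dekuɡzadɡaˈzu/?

/d/ (word-initial): rule 1 targets it, but not immediately after a vowel → unchanged [d].
Rule 2 applies to /e/ (between /d/ and /k/: in an unstressed syllable) → [ə].
/k/ stays [k].
/u/ (between /k/ and /ɡ/) occurs in an unstressed syllable → [ə] by rule 2.
/ɡ/ (between /u/ and /z/): immediately after a vowel, so rule 1 applies → [ɣ].
/z/ stays [z].
/a/ (between /z/ and /d/) occurs in an unstressed syllable → [ə] by rule 2.
/d/ — between /a/ and /ɡ/, immediately after a vowel — surfaces as [ð] (rule 1).
/ɡ/ (between /d/ and /a/) fails the environment for rule 1, so it stays [ɡ].
Rule 2 applies to /a/ (between /ɡ/ and /z/: in an unstressed syllable) → [ə].
/z/ (between /a/ and /u/) is unaffected → [z].
/u/ — word-final; rule 2 does not apply here → [u].

[dəkəɣzəðɡəˈzu]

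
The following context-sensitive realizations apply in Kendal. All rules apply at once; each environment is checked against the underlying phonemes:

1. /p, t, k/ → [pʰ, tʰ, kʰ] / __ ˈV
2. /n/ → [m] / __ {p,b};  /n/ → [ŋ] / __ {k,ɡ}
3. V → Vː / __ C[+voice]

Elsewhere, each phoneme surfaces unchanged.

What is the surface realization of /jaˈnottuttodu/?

/j/ stays [j].
/a/ (between /j/ and /n/) occurs before a voiced consonant → [aː] by rule 3.
/n/ (between /a/ and /o/): rule 2 targets it, but not before a labial or velar stop → unchanged [n].
/o/ (between /n/ and /t/): rule 3 targets it, but not before a voiced consonant → unchanged [o].
/t/ (between /o/ and /t/): rule 1 targets it, but not immediately before a stressed vowel → unchanged [t].
/t/ (between /t/ and /u/) is in the target of rule 1 but the environment (immediately before a stressed vowel) is not met → [t].
/u/ — between /t/ and /t/; rule 3 does not apply here → [u].
/t/ — between /u/ and /t/; rule 1 does not apply here → [t].
/t/ — between /t/ and /o/; rule 1 does not apply here → [t].
/o/ (between /t/ and /d/): before a voiced consonant, so rule 3 applies → [oː].
/d/ stays [d].
/u/ (word-final) fails the environment for rule 3, so it stays [u].

[jaːˈnottuttoːdu]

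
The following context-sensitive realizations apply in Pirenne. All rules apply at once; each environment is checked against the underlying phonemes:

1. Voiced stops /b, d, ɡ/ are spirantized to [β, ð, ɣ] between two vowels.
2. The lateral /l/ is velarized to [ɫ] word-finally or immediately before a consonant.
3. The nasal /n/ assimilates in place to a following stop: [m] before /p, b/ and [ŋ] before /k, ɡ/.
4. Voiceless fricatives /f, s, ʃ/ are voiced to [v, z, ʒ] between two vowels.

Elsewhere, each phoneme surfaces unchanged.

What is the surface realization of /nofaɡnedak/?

[novaɡneðak]

/n/ (word-initial) fails the environment for rule 3, so it stays [n].
/o/ — not in any rule's target class → [o].
/f/ (between /o/ and /a/) occurs between two vowels → [v] by rule 4.
/a/ (between /f/ and /ɡ/): no rule targets it → [a].
/ɡ/ (between /a/ and /n/) is in the target of rule 1 but the environment (between two vowels) is not met → [ɡ].
/n/ (between /ɡ/ and /e/) is in the target of rule 3 but the environment (before a labial or velar stop) is not met → [n].
/e/ (between /n/ and /d/): no rule targets it → [e].
Rule 1 applies to /d/ (between /e/ and /a/: between two vowels) → [ð].
/a/ — not in any rule's target class → [a].
/k/ stays [k].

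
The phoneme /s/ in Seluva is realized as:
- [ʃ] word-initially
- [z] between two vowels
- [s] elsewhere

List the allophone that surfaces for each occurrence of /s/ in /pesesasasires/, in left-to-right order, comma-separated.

Occurrence 1 (position 3): between two vowels → [z].
Occurrence 2 (position 5): between two vowels → [z].
Occurrence 3 (position 7): between two vowels → [z].
Occurrence 4 (position 9): between two vowels → [z].
Occurrence 5 (position 13): no conditioning environment matches → elsewhere allophone [s].

[z], [z], [z], [z], [s]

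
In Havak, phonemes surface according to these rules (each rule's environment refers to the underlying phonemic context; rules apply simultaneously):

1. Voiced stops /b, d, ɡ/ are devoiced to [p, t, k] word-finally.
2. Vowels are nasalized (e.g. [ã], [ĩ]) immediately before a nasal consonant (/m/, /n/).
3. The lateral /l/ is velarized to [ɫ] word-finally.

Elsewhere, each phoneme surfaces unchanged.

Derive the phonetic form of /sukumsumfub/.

[sukũmsũmfup]

/s/ — not in any rule's target class → [s].
/u/ (between /s/ and /k/): rule 2 targets it, but not before a nasal consonant → unchanged [u].
/k/ (between /u/ and /u/): no rule targets it → [k].
/u/ — between /k/ and /m/, before a nasal consonant — surfaces as [ũ] (rule 2).
/m/ — not in any rule's target class → [m].
/s/ (between /m/ and /u/) is unaffected → [s].
/u/ (between /s/ and /m/) occurs before a nasal consonant → [ũ] by rule 2.
/m/ (between /u/ and /f/) is unaffected → [m].
/f/ (between /m/ and /u/) is unaffected → [f].
/u/ (between /f/ and /b/) fails the environment for rule 2, so it stays [u].
/b/ — word-final, word-finally — surfaces as [p] (rule 1).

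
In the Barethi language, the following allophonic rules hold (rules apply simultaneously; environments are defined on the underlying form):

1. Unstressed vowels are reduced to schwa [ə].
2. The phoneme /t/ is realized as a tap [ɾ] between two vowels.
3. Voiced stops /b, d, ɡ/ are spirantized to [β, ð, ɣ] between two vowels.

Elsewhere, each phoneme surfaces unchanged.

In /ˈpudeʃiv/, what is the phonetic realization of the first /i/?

Rule 1 applies to /i/ (between /ʃ/ and /v/: in an unstressed syllable) → [ə].

[ə]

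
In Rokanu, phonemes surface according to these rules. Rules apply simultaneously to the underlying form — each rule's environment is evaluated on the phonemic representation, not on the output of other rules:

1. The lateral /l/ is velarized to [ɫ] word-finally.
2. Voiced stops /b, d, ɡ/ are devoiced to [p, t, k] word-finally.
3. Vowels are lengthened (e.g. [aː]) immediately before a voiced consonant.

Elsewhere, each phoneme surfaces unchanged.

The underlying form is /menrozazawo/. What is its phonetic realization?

[meːnroːzaːzaːwo]

/m/ stays [m].
/e/ — between /m/ and /n/, before a voiced consonant — surfaces as [eː] (rule 3).
/n/ (between /e/ and /r/) is unaffected → [n].
/r/ (between /n/ and /o/): no rule targets it → [r].
/o/ (between /r/ and /z/): before a voiced consonant, so rule 3 applies → [oː].
/z/ — not in any rule's target class → [z].
Rule 3 applies to /a/ (between /z/ and /z/: before a voiced consonant) → [aː].
/z/ — not in any rule's target class → [z].
/a/ meets the environment for rule 3 (before a voiced consonant) → [aː].
/w/ — not in any rule's target class → [w].
/o/ (word-final) fails the environment for rule 3, so it stays [o].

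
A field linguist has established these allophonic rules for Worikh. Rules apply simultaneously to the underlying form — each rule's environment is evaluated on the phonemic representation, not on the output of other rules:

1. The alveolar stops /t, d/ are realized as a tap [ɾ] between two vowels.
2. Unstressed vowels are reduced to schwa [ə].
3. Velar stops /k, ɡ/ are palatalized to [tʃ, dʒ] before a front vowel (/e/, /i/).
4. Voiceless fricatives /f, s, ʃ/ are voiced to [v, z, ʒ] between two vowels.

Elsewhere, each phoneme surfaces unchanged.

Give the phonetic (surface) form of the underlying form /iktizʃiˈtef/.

/i/ (word-initial) occurs in an unstressed syllable → [ə] by rule 2.
/k/ — between /i/ and /t/; rule 3 does not apply here → [k].
/t/ — between /k/ and /i/; rule 1 does not apply here → [t].
/i/ — between /t/ and /z/, in an unstressed syllable — surfaces as [ə] (rule 2).
/z/ — not in any rule's target class → [z].
/ʃ/ (between /z/ and /i/) fails the environment for rule 4, so it stays [ʃ].
/i/ (between /ʃ/ and /t/): in an unstressed syllable, so rule 2 applies → [ə].
Rule 1 applies to /t/ (between /i/ and /e/: between two vowels) → [ɾ].
/e/ — between /t/ and /f/; rule 2 does not apply here → [e].
/f/ — word-final; rule 4 does not apply here → [f].

[əktəzʃəˈɾef]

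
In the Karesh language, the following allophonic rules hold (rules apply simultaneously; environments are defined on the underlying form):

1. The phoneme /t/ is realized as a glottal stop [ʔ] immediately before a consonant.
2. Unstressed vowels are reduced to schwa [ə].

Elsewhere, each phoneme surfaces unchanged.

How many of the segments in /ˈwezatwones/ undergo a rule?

Segments that undergo a rule: /a/ → [ə] (rule 2); /t/ → [ʔ] (rule 1); /o/ → [ə] (rule 2); /e/ → [ə] (rule 2).
All other segments surface unchanged.

4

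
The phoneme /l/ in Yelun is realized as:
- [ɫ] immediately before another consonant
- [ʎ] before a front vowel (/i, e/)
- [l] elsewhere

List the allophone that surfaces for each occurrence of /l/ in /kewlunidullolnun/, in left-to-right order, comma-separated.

Occurrence 1 (position 4): no conditioning environment matches → elsewhere allophone [l].
Occurrence 2 (position 10): immediately before another consonant → [ɫ].
Occurrence 3 (position 11): no conditioning environment matches → elsewhere allophone [l].
Occurrence 4 (position 13): immediately before another consonant → [ɫ].

[l], [ɫ], [l], [ɫ]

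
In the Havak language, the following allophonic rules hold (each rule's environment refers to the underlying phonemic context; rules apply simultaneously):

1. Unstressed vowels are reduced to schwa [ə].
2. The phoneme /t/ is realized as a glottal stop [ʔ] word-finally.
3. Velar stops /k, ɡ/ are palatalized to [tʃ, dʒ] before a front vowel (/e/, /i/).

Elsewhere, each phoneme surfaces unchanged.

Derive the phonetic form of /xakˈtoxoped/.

/x/ (word-initial) is unaffected → [x].
/a/ (between /x/ and /k/) occurs in an unstressed syllable → [ə] by rule 1.
/k/ (between /a/ and /t/) fails the environment for rule 3, so it stays [k].
/t/ (between /k/ and /o/) is in the target of rule 2 but the environment (word-finally) is not met → [t].
/o/ — between /t/ and /x/; rule 1 does not apply here → [o].
/x/ stays [x].
/o/ (between /x/ and /p/) occurs in an unstressed syllable → [ə] by rule 1.
/p/ (between /o/ and /e/): no rule targets it → [p].
/e/ — between /p/ and /d/, in an unstressed syllable — surfaces as [ə] (rule 1).
/d/ stays [d].

[xəkˈtoxəpəd]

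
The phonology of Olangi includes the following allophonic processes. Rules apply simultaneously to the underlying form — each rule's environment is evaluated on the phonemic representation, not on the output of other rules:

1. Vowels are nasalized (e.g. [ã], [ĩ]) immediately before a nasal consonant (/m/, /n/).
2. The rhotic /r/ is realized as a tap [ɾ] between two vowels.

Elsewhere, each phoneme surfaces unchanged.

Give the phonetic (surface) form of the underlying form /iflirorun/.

[ifliɾoɾũn]

/i/ (word-initial) is in the target of rule 1 but the environment (before a nasal consonant) is not met → [i].
/f/ (between /i/ and /l/): no rule targets it → [f].
/l/ (between /f/ and /i/): no rule targets it → [l].
/i/ — between /l/ and /r/; rule 1 does not apply here → [i].
/r/ (between /i/ and /o/): between two vowels, so rule 2 applies → [ɾ].
/o/ (between /r/ and /r/) is in the target of rule 1 but the environment (before a nasal consonant) is not met → [o].
/r/ — between /o/ and /u/, between two vowels — surfaces as [ɾ] (rule 2).
/u/ meets the environment for rule 1 (before a nasal consonant) → [ũ].
/n/ stays [n].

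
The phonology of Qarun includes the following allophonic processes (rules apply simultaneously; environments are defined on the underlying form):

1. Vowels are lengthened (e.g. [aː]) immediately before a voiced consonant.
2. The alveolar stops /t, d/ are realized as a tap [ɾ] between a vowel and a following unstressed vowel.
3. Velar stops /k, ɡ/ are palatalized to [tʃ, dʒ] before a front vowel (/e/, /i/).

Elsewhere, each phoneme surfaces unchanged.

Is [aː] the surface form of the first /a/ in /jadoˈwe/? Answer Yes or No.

Yes

/a/ (between /j/ and /d/): before a voiced consonant, so rule 1 applies → [aː].
The actual realization is [aː], which matches [aː].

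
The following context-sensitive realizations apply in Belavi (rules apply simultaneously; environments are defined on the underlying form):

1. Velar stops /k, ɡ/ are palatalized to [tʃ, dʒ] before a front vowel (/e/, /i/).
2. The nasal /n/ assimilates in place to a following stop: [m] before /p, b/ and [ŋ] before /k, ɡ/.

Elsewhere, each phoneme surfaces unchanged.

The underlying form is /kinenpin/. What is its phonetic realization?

[tʃinempin]

/k/ (word-initial): before a front vowel, so rule 1 applies → [tʃ].
/i/ (between /k/ and /n/) is unaffected → [i].
/n/ (between /i/ and /e/): rule 2 targets it, but not before a labial or velar stop → unchanged [n].
/e/ (between /n/ and /n/): no rule targets it → [e].
/n/ (between /e/ and /p/): before a labial or velar stop, so rule 2 applies → [m].
/p/ — not in any rule's target class → [p].
/i/ (between /p/ and /n/): no rule targets it → [i].
/n/ — word-final; rule 2 does not apply here → [n].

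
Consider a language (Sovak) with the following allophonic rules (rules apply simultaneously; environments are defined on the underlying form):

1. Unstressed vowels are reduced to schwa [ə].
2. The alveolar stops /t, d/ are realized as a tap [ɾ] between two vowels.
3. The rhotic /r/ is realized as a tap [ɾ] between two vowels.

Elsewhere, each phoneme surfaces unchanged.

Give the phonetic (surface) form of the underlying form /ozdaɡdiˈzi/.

/o/ (word-initial): in an unstressed syllable, so rule 1 applies → [ə].
/d/ (between /z/ and /a/): rule 2 targets it, but not between two vowels → unchanged [d].
/a/ meets the environment for rule 1 (in an unstressed syllable) → [ə].
/d/ (between /ɡ/ and /i/) is in the target of rule 2 but the environment (between two vowels) is not met → [d].
/i/ — between /d/ and /z/, in an unstressed syllable — surfaces as [ə] (rule 1).
/i/ (word-final) is in the target of rule 1 but the environment (in an unstressed syllable) is not met → [i].

[əzdəɡdəˈzi]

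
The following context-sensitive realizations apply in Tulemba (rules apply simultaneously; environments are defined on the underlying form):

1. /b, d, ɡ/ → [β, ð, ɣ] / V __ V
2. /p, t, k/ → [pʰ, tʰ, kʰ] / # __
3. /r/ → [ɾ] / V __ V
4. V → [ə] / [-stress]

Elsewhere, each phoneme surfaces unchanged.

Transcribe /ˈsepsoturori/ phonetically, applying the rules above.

[ˈsepsətəɾəɾə]

/s/ (word-initial): no rule targets it → [s].
/e/ (between /s/ and /p/) is in the target of rule 4 but the environment (in an unstressed syllable) is not met → [e].
/p/ (between /e/ and /s/) fails the environment for rule 2, so it stays [p].
/s/ — not in any rule's target class → [s].
Rule 4 applies to /o/ (between /s/ and /t/: in an unstressed syllable) → [ə].
/t/ (between /o/ and /u/) is in the target of rule 2 but the environment (word-initially) is not met → [t].
Rule 4 applies to /u/ (between /t/ and /r/: in an unstressed syllable) → [ə].
Rule 3 applies to /r/ (between /u/ and /o/: between two vowels) → [ɾ].
/o/ — between /r/ and /r/, in an unstressed syllable — surfaces as [ə] (rule 4).
/r/ meets the environment for rule 3 (between two vowels) → [ɾ].
Rule 4 applies to /i/ (word-final: in an unstressed syllable) → [ə].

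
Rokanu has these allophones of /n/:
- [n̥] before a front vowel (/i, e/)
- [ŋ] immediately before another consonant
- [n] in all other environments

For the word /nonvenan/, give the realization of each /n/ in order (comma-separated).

[n], [ŋ], [n], [n]

Occurrence 1 (position 1): no conditioning environment matches → elsewhere allophone [n].
Occurrence 2 (position 3): immediately before another consonant → [ŋ].
Occurrence 3 (position 6): no conditioning environment matches → elsewhere allophone [n].
Occurrence 4 (position 8): no conditioning environment matches → elsewhere allophone [n].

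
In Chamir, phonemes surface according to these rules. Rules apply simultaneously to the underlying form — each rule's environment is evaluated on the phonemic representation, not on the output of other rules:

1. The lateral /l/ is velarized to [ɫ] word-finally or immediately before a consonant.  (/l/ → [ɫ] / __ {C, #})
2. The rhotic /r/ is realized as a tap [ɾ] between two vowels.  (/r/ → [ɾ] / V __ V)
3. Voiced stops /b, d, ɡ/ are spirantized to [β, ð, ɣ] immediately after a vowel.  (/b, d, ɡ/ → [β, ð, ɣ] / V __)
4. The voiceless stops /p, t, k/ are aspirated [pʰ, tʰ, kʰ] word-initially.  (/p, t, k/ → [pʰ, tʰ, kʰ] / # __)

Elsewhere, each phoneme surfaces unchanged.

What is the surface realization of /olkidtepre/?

[oɫkiðtepre]

/o/ — not in any rule's target class → [o].
Rule 1 applies to /l/ (between /o/ and /k/: word-finally or immediately before a consonant) → [ɫ].
/k/ — between /l/ and /i/; rule 4 does not apply here → [k].
/i/ (between /k/ and /d/): no rule targets it → [i].
/d/ (between /i/ and /t/): immediately after a vowel, so rule 3 applies → [ð].
/t/ — between /d/ and /e/; rule 4 does not apply here → [t].
/e/ stays [e].
/p/ (between /e/ and /r/) is in the target of rule 4 but the environment (word-initially) is not met → [p].
/r/ (between /p/ and /e/) is in the target of rule 2 but the environment (between two vowels) is not met → [r].
/e/ — not in any rule's target class → [e].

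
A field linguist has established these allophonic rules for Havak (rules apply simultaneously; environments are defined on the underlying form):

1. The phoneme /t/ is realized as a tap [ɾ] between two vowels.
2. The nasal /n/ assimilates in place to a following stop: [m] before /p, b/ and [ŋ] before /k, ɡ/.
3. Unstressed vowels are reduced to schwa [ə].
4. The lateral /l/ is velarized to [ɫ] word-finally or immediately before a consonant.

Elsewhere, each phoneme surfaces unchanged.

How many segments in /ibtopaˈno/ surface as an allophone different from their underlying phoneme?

3

Segments that undergo a rule: /i/ → [ə] (rule 3); /o/ → [ə] (rule 3); /a/ → [ə] (rule 3).
All other segments surface unchanged.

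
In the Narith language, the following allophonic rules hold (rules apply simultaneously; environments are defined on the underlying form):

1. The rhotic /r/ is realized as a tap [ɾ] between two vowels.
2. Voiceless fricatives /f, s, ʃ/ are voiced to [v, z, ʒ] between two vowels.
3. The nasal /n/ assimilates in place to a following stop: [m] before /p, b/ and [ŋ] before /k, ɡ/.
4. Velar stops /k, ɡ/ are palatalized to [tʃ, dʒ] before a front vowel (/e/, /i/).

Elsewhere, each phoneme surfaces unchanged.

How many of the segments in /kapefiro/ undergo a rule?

2

Segments that undergo a rule: /f/ → [v] (rule 2); /r/ → [ɾ] (rule 1).
All other segments surface unchanged.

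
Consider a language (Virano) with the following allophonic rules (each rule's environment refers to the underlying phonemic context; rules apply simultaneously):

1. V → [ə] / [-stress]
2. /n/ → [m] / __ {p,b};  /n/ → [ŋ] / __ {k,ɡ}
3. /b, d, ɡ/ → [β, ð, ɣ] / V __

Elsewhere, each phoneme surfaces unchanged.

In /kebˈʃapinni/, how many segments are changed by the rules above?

4

Segments that undergo a rule: /e/ → [ə] (rule 1); /b/ → [β] (rule 3); /i/ → [ə] (rule 1); /i/ → [ə] (rule 1).
All other segments surface unchanged.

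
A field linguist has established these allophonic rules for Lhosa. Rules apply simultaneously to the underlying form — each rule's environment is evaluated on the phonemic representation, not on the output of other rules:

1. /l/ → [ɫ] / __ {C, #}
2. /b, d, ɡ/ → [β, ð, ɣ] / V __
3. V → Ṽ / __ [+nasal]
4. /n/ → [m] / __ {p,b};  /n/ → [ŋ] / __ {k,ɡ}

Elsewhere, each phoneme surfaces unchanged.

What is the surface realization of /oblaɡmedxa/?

/o/ (word-initial) is in the target of rule 3 but the environment (before a nasal consonant) is not met → [o].
/b/ (between /o/ and /l/): immediately after a vowel, so rule 2 applies → [β].
/l/ (between /b/ and /a/) fails the environment for rule 1, so it stays [l].
/a/ (between /l/ and /ɡ/): rule 3 targets it, but not before a nasal consonant → unchanged [a].
/ɡ/ — between /a/ and /m/, immediately after a vowel — surfaces as [ɣ] (rule 2).
/e/ (between /m/ and /d/) is in the target of rule 3 but the environment (before a nasal consonant) is not met → [e].
/d/ (between /e/ and /x/) occurs immediately after a vowel → [ð] by rule 2.
/a/ (word-final) fails the environment for rule 3, so it stays [a].

[oβlaɣmeðxa]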